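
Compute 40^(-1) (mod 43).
40^(-1) ≡ 14 (mod 43). Verification: 40 × 14 = 560 ≡ 1 (mod 43)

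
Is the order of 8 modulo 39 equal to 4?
Yes, ord_39(8) = 4.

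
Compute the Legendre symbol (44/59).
(44/59) = 44^{29} mod 59 = -1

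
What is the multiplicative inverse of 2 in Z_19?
2^(-1) ≡ 10 (mod 19). Verification: 2 × 10 = 20 ≡ 1 (mod 19)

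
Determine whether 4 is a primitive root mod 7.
p - 1 = 6 has prime divisors 2, 3. Check 4^(6/q) mod 7 for each: 4^(6/2) = 4^3 ≡ 1, 4^(6/3) = 4^2 ≡ 2 (mod 7). Since 4^3 ≡ 1 (mod 7), the order of 4 divides 3 (in fact the order is 3) ≠ 6, so it is not a primitive root.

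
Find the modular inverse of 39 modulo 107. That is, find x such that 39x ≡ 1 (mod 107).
11

Using Extended Euclidean Algorithm:
gcd(39, 107) = 1
Bezout coefficients: 39 × 11 + 107 × -4 = 1
So 39 × 11 ≡ 1 (mod 107)
The inverse is 11 mod 107 = 11
Verification: 39 × 11 = 429 = 4 × 107 + 1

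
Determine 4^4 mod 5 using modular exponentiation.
4 = 4 (binary 100). Repeated squaring mod 5: 4^1 ≡ 4; 4^2 ≡ 4² = 16 ≡ 1; 4^4 ≡ 1² = 1 ≡ 1. So 4^4 ≡ 1 (mod 5).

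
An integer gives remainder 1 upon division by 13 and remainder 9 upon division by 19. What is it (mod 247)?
M = 13 × 19 = 247. M₁ = 19, y₁ ≡ 11 (mod 13). M₂ = 13, y₂ ≡ 3 (mod 19). r = 1×19×11 + 9×13×3 ≡ 66 (mod 247). The smallest positive such number is 66.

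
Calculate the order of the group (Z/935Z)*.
640

Prime factorization: 935 = 5 × 11 × 17
Using the formula φ(n) = n × Π(1 - 1/p) for each prime factor p:
φ(935) = 935 × (1 - 1/5) × (1 - 1/11) × (1 - 1/17)
φ(935) = 640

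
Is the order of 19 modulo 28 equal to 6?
Yes, ord_28(19) = 6.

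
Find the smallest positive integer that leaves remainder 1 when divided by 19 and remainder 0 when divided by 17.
M = 19 × 17 = 323. M₁ = 17, y₁ ≡ 9 (mod 19). M₂ = 19, y₂ ≡ 9 (mod 17). z = 1×17×9 + 0×19×9 ≡ 153 (mod 323). The smallest positive such number is 153.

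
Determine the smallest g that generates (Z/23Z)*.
5

A primitive root g modulo p has order p-1 = 22
Prime divisors of 22: [2, 11]
g is a primitive root iff g^(22/q) ≢ 1 (mod 23) for each prime divisor q
Testing small values:
  g = 2: 2^11 ≡ 1, 2^2 ≡ 4 (mod 23) → 2^11 ≡ 1, not primitive root
  g = 3: 3^11 ≡ 1, 3^2 ≡ 9 (mod 23) → 3^11 ≡ 1, not primitive root
  g = 4: 4^11 ≡ 1, 4^2 ≡ 16 (mod 23) → 4^11 ≡ 1, not primitive root
  g = 5: 5^11 ≡ 22, 5^2 ≡ 2 (mod 23) → none is 1, primitive root!
The smallest primitive root is 5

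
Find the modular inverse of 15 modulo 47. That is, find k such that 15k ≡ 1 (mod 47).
22

Using Extended Euclidean Algorithm:
gcd(15, 47) = 1
Bezout coefficients: 15 × 22 + 47 × -7 = 1
So 15 × 22 ≡ 1 (mod 47)
The inverse is 22 mod 47 = 22
Verification: 15 × 22 = 330 = 7 × 47 + 1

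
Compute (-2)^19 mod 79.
Using repeated squaring. (-2) ≡ 77 (mod 79). 19 = 16 + 2 + 1 (binary 10011). Repeated squaring mod 79: 77^1 ≡ 77; 77^2 ≡ 77² = 5929 ≡ 4; 77^4 ≡ 4² = 16 ≡ 16; 77^8 ≡ 16² = 256 ≡ 19; 77^16 ≡ 19² = 361 ≡ 45. Multiply: (-2)^19 ≡ 77^16 × 77^2 × 77^1 ≡ 45 × 4 × 77 (mod 79): 45 × 4 = 180 ≡ 22; 22 × 77 = 1694 ≡ 35. So (-2)^19 ≡ 35 (mod 79).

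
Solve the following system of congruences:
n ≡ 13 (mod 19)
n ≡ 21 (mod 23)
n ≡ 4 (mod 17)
412

Using the Chinese Remainder Theorem:
M = product of moduli = 7429
For equation 1: M_1 = 391, 391 ≡ 11 (mod 19), inverse of 391 mod 19 is 7 (check: 11 × 7 = 77 ≡ 1 (mod 19))
For equation 2: M_2 = 323, 323 ≡ 1 (mod 23), inverse of 323 mod 23 is 1 (check: 1 × 1 = 1 ≡ 1 (mod 23))
For equation 3: M_3 = 437, 437 ≡ 12 (mod 17), inverse of 437 mod 17 is 10 (check: 12 × 10 = 120 ≡ 1 (mod 17))
Combine: n ≡ Σ r_i×M_i×(M_i⁻¹ mod m_i) = 13×391×7 + 21×323×1 + 4×437×10 = 35581 + 6783 + 17480 = 59844
59844 mod 7429 = 412
n ≡ 412 (mod 7429)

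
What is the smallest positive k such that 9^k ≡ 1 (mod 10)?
Powers of 9 mod 10: 9^1≡9, 9^2≡1. Order = 2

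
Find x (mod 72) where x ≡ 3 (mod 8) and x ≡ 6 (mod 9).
M = 8 × 9 = 72. M₁ = 9, y₁ ≡ 1 (mod 8). M₂ = 8, y₂ ≡ 8 (mod 9). x = 3×9×1 + 6×8×8 ≡ 51 (mod 72)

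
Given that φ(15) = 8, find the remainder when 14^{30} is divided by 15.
By Euler: 14^{8} ≡ 1 (mod 15) since gcd(14, 15) = 1. 30 = 3×8 + 6. So 14^{30} ≡ 14^{6} ≡ 1 (mod 15)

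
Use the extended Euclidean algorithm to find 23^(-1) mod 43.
Extended GCD: 23(15) + 43(-8) = 1. So 23^(-1) ≡ 15 ≡ 15 (mod 43). Verify: 23 × 15 = 345 ≡ 1 (mod 43)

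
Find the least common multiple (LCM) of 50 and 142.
3550

First find GCD(50, 142) using the Euclidean algorithm:
50 = 0 × 142 + 50
142 = 2 × 50 + 42
50 = 1 × 42 + 8
42 = 5 × 8 + 2
8 = 4 × 2 + 0
GCD(50, 142) = 2

LCM formula: LCM(a, b) = (a × b) / GCD(a, b)
LCM(50, 142) = (50 × 142) / 2
LCM(50, 142) = 7100 / 2
LCM(50, 142) = 3550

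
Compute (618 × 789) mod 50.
2

(618 × 789) = 487602
487602 mod 50 = 2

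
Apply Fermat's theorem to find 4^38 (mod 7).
By Fermat: 4^{6} ≡ 1 (mod 7). 38 = 6×6 + 2. So 4^{38} ≡ 4^{2} ≡ 2 (mod 7)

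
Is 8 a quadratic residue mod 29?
By Euler's criterion: 8^{14} ≡ 28 (mod 29). Since this equals -1 (≡ 28), 8 is not a QR.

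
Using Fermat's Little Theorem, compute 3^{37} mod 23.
12

By Fermat's Little Theorem, a^(p-1) ≡ 1 (mod p) for prime p and gcd(a, p) = 1
Here p = 23, so 3^22 ≡ 1 (mod 23)
We can reduce the exponent: 37 mod 22 = 15
So 3^37 ≡ 3^15 (mod 23)
Computing: 3^15 mod 23 = 12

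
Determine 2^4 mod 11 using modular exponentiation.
4 = 4 (binary 100). Repeated squaring mod 11: 2^1 ≡ 2; 2^2 ≡ 2² = 4 ≡ 4; 2^4 ≡ 4² = 16 ≡ 5. So 2^4 ≡ 5 (mod 11).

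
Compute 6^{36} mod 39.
27

Using successive squaring:
Binary expansion of 36: 100100
Powers of 6 mod 39 (each is the square of the previous):
  6^1 ≡ 6 (mod 39)
  6^2 ≡ 6² = 36 ≡ 36 (mod 39)
  6^4 ≡ 36² = 1296 ≡ 9 (mod 39)
  6^8 ≡ 9² = 81 ≡ 3 (mod 39)
  6^16 ≡ 3² = 9 ≡ 9 (mod 39)
  6^32 ≡ 9² = 81 ≡ 3 (mod 39)
36 = 32 + 4, so 6^36 = 6^32 × 6^4 ≡ 3 × 9 (mod 39)
Multiplying step by step:
  3 × 9 = 27 ≡ 27 (mod 39)
Result: 6^36 ≡ 27 (mod 39)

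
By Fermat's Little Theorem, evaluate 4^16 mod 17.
By Fermat's Little Theorem, 4^{16} ≡ 1 (mod 17) since 17 is prime and gcd(4, 17) = 1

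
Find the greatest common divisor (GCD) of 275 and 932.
1

Using the Euclidean algorithm:
275 = 0 × 932 + 275
932 = 3 × 275 + 107
275 = 2 × 107 + 61
107 = 1 × 61 + 46
61 = 1 × 46 + 15
46 = 3 × 15 + 1
15 = 15 × 1 + 0

GCD(275, 932) = 1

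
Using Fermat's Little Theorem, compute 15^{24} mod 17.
1

By Fermat's Little Theorem, a^(p-1) ≡ 1 (mod p) for prime p and gcd(a, p) = 1
Here p = 17, so 15^16 ≡ 1 (mod 17)
We can reduce the exponent: 24 mod 16 = 8
So 15^24 ≡ 15^8 (mod 17)
Computing: 15^8 mod 17 = 1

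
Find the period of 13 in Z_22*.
Powers of 13 mod 22: 13^1≡13, 13^2≡15, 13^3≡19, 13^4≡5, 13^5≡21, 13^6≡9, 13^7≡7, 13^8≡3, 13^9≡17, 13^10≡1. Order = 10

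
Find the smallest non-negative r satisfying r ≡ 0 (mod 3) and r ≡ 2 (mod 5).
M = 3 × 5 = 15. M₁ = 5, y₁ ≡ 2 (mod 3). M₂ = 3, y₂ ≡ 2 (mod 5). r = 0×5×2 + 2×3×2 ≡ 12 (mod 15)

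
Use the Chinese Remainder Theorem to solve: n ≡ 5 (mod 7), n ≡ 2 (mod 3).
5

Using the Chinese Remainder Theorem:
M = product of moduli = 21
For equation 1: M_1 = 3, 3 ≡ 3 (mod 7), inverse of 3 mod 7 is 5 (check: 3 × 5 = 15 ≡ 1 (mod 7))
For equation 2: M_2 = 7, 7 ≡ 1 (mod 3), inverse of 7 mod 3 is 1 (check: 1 × 1 = 1 ≡ 1 (mod 3))
Combine: n ≡ Σ r_i×M_i×(M_i⁻¹ mod m_i) = 5×3×5 + 2×7×1 = 75 + 14 = 89
89 mod 21 = 5
n ≡ 5 (mod 21)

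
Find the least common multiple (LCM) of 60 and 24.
120

First find GCD(60, 24) using the Euclidean algorithm:
60 = 2 × 24 + 12
24 = 2 × 12 + 0
GCD(60, 24) = 12

LCM formula: LCM(a, b) = (a × b) / GCD(a, b)
LCM(60, 24) = (60 × 24) / 12
LCM(60, 24) = 1440 / 12
LCM(60, 24) = 120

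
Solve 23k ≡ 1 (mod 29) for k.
23^(-1) ≡ 24 (mod 29). Verification: 23 × 24 = 552 ≡ 1 (mod 29)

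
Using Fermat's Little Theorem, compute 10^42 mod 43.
By Fermat's Little Theorem, 10^{42} ≡ 1 (mod 43) since 43 is prime and gcd(10, 43) = 1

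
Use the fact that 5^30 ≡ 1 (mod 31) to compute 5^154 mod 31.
By Fermat: 5^{30} ≡ 1 (mod 31). 154 = 5×30 + 4. So 5^{154} ≡ 5^{4} ≡ 5 (mod 31)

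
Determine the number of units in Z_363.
220

Prime factorization: 363 = 3 × 11^2
Using the formula φ(n) = n × Π(1 - 1/p) for each prime factor p:
φ(363) = 363 × (1 - 1/3) × (1 - 1/11)
φ(363) = 220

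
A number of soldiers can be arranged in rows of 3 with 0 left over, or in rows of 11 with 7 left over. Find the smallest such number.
M = 3 × 11 = 33. M₁ = 11, y₁ ≡ 2 (mod 3). M₂ = 3, y₂ ≡ 4 (mod 11). z = 0×11×2 + 7×3×4 ≡ 18 (mod 33). The smallest positive such number is 18.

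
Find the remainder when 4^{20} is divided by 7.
By Fermat: 4^{6} ≡ 1 (mod 7). 20 = 3×6 + 2. So 4^{20} ≡ 4^{2} ≡ 2 (mod 7)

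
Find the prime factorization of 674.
2 × 337

Divide by primes starting from smallest:
674 ÷ 2 = 337
337 ÷ 337 = 1

674 = 2 × 337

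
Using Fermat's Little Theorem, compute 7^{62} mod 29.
25

By Fermat's Little Theorem, a^(p-1) ≡ 1 (mod p) for prime p and gcd(a, p) = 1
Here p = 29, so 7^28 ≡ 1 (mod 29)
We can reduce the exponent: 62 mod 28 = 6
So 7^62 ≡ 7^6 (mod 29)
Computing: 7^6 mod 29 = 25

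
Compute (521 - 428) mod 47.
46

(521 - 428) = 93
93 mod 47 = 46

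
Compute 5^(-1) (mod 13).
5^(-1) ≡ 8 (mod 13). Verification: 5 × 8 = 40 ≡ 1 (mod 13)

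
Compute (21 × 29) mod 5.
4

(21 × 29) = 609
609 mod 5 = 4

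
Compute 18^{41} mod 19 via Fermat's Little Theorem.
18

By Fermat's Little Theorem, a^(p-1) ≡ 1 (mod p) for prime p and gcd(a, p) = 1
Here p = 19, so 18^18 ≡ 1 (mod 19)
We can reduce the exponent: 41 mod 18 = 5
So 18^41 ≡ 18^5 (mod 19)
Computing: 18^5 mod 19 = 18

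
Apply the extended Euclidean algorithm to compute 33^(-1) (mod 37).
Extended GCD: 33(9) + 37(-8) = 1. So 33^(-1) ≡ 9 ≡ 9 (mod 37). Verify: 33 × 9 = 297 ≡ 1 (mod 37)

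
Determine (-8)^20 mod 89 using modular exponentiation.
Using repeated squaring. (-8) ≡ 81 (mod 89). 20 = 16 + 4 (binary 10100). Repeated squaring mod 89: 81^1 ≡ 81; 81^2 ≡ 81² = 6561 ≡ 64; 81^4 ≡ 64² = 4096 ≡ 2; 81^8 ≡ 2² = 4 ≡ 4; 81^16 ≡ 4² = 16 ≡ 16. Multiply: (-8)^20 ≡ 81^16 × 81^4 ≡ 16 × 2 (mod 89): 16 × 2 = 32 ≡ 32. So (-8)^20 ≡ 32 (mod 89).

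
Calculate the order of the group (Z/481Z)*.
432

Prime factorization: 481 = 13 × 37
Using the formula φ(n) = n × Π(1 - 1/p) for each prime factor p:
φ(481) = 481 × (1 - 1/13) × (1 - 1/37)
φ(481) = 432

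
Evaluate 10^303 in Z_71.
Using Fermat: 10^{70} ≡ 1 (mod 71). 303 ≡ 23 (mod 70). So 10^{303} ≡ 10^{23} ≡ 4 (mod 71)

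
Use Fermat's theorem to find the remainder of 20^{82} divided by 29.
24

By Fermat's Little Theorem, a^(p-1) ≡ 1 (mod p) for prime p and gcd(a, p) = 1
Here p = 29, so 20^28 ≡ 1 (mod 29)
We can reduce the exponent: 82 mod 28 = 26
So 20^82 ≡ 20^26 (mod 29)
Computing: 20^26 mod 29 = 24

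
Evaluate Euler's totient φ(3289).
2640

Prime factorization: 3289 = 11 × 13 × 23
Using the formula φ(n) = n × Π(1 - 1/p) for each prime factor p:
φ(3289) = 3289 × (1 - 1/11) × (1 - 1/13) × (1 - 1/23)
φ(3289) = 2640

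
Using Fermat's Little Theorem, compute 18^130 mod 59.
By Fermat: 18^{58} ≡ 1 (mod 59). 130 = 2×58 + 14. So 18^{130} ≡ 18^{14} ≡ 53 (mod 59)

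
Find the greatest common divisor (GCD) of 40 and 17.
1

Using the Euclidean algorithm:
40 = 2 × 17 + 6
17 = 2 × 6 + 5
6 = 1 × 5 + 1
5 = 5 × 1 + 0

GCD(40, 17) = 1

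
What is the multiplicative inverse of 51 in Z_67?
46

Using Extended Euclidean Algorithm:
gcd(51, 67) = 1
Bezout coefficients: 51 × -21 + 67 × 16 = 1
So 51 × -21 ≡ 1 (mod 67)
The inverse is -21 mod 67 = 46
Verification: 51 × 46 = 2346 = 35 × 67 + 1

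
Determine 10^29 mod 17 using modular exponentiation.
Using Fermat: 10^{16} ≡ 1 (mod 17). 29 ≡ 13 (mod 16). So 10^{29} ≡ 10^{13} ≡ 11 (mod 17)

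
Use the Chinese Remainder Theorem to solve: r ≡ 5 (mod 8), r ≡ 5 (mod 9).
M = 8 × 9 = 72. M₁ = 9, y₁ ≡ 1 (mod 8). M₂ = 8, y₂ ≡ 8 (mod 9). r = 5×9×1 + 5×8×8 ≡ 5 (mod 72)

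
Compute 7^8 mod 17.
8 = 8 (binary 1000). Repeated squaring mod 17: 7^1 ≡ 7; 7^2 ≡ 7² = 49 ≡ 15; 7^4 ≡ 15² = 225 ≡ 4; 7^8 ≡ 4² = 16 ≡ 16. So 7^8 ≡ 16 (mod 17).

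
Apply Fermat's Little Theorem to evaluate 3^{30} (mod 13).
1

By Fermat's Little Theorem, a^(p-1) ≡ 1 (mod p) for prime p and gcd(a, p) = 1
Here p = 13, so 3^12 ≡ 1 (mod 13)
We can reduce the exponent: 30 mod 12 = 6
So 3^30 ≡ 3^6 (mod 13)
Computing: 3^6 mod 13 = 1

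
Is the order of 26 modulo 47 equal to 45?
No, the actual order is 46, not 45.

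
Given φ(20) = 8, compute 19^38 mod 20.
By Euler: 19^{8} ≡ 1 (mod 20) since gcd(19, 20) = 1. 38 = 4×8 + 6. So 19^{38} ≡ 19^{6} ≡ 1 (mod 20)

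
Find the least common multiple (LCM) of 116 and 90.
5220

First find GCD(116, 90) using the Euclidean algorithm:
116 = 1 × 90 + 26
90 = 3 × 26 + 12
26 = 2 × 12 + 2
12 = 6 × 2 + 0
GCD(116, 90) = 2

LCM formula: LCM(a, b) = (a × b) / GCD(a, b)
LCM(116, 90) = (116 × 90) / 2
LCM(116, 90) = 10440 / 2
LCM(116, 90) = 5220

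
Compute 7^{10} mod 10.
9

Using successive squaring:
Binary expansion of 10: 1010
Powers of 7 mod 10 (each is the square of the previous):
  7^1 ≡ 7 (mod 10)
  7^2 ≡ 7² = 49 ≡ 9 (mod 10)
  7^4 ≡ 9² = 81 ≡ 1 (mod 10)
  7^8 ≡ 1² = 1 ≡ 1 (mod 10)
10 = 8 + 2, so 7^10 = 7^8 × 7^2 ≡ 1 × 9 (mod 10)
Multiplying step by step:
  1 × 9 = 9 ≡ 9 (mod 10)
Result: 7^10 ≡ 9 (mod 10)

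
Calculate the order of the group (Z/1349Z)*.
1260

Prime factorization: 1349 = 19 × 71
Using the formula φ(n) = n × Π(1 - 1/p) for each prime factor p:
φ(1349) = 1349 × (1 - 1/19) × (1 - 1/71)
φ(1349) = 1260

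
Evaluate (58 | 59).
(58/59) = 58^{29} mod 59 = -1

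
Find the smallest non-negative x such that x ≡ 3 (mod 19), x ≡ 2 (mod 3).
41

Using the Chinese Remainder Theorem:
M = product of moduli = 57
For equation 1: M_1 = 3, 3 ≡ 3 (mod 19), inverse of 3 mod 19 is 13 (check: 3 × 13 = 39 ≡ 1 (mod 19))
For equation 2: M_2 = 19, 19 ≡ 1 (mod 3), inverse of 19 mod 3 is 1 (check: 1 × 1 = 1 ≡ 1 (mod 3))
Combine: x ≡ Σ r_i×M_i×(M_i⁻¹ mod m_i) = 3×3×13 + 2×19×1 = 117 + 38 = 155
155 mod 57 = 41
x ≡ 41 (mod 57)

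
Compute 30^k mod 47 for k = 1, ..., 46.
g^1, g^2, ..., g^{46} mod 47: {30, 7, 22, 2, 13, 14, 44, 4, 26, 28, 41, 8, 5, 9, 35, 16, 10, 18, 23, 32, 20, 36, 46, 17, 40, 25, 45, 34, 33, 3, 43, 21, 19, 6, 39, 42, 38, 12, 31, 37, 29, 24, 15, 27, 11, 1}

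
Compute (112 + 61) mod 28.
5

(112 + 61) = 173
173 mod 28 = 5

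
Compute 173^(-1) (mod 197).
173^(-1) ≡ 41 (mod 197). Verification: 173 × 41 = 7093 ≡ 1 (mod 197)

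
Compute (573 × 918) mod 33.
27

(573 × 918) = 526014
526014 mod 33 = 27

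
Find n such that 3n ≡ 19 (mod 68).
29

Since gcd(3, 68) = 1 divides 19, a solution exists.
Multiply both sides by the inverse of 3 mod 68:
  3^(-1) mod 68 = 23
  x ≡ 23 × 19 ≡ 437 ≡ 29 (mod 68)
Verification: 3 × 29 = 87 = 1 × 68 + 19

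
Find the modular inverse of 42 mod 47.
42^(-1) ≡ 28 (mod 47). Verification: 42 × 28 = 1176 ≡ 1 (mod 47)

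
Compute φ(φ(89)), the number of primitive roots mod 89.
Number of primitive roots mod 89 = φ(88) = 40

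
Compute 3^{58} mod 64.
41

Using successive squaring:
Binary expansion of 58: 111010
Powers of 3 mod 64 (each is the square of the previous):
  3^1 ≡ 3 (mod 64)
  3^2 ≡ 3² = 9 ≡ 9 (mod 64)
  3^4 ≡ 9² = 81 ≡ 17 (mod 64)
  3^8 ≡ 17² = 289 ≡ 33 (mod 64)
  3^16 ≡ 33² = 1089 ≡ 1 (mod 64)
  3^32 ≡ 1² = 1 ≡ 1 (mod 64)
58 = 32 + 16 + 8 + 2, so 3^58 = 3^32 × 3^16 × 3^8 × 3^2 ≡ 1 × 1 × 33 × 9 (mod 64)
Multiplying step by step:
  1 × 1 = 1 ≡ 1 (mod 64)
  1 × 33 = 33 ≡ 33 (mod 64)
  33 × 9 = 297 ≡ 41 (mod 64)
Result: 3^58 ≡ 41 (mod 64)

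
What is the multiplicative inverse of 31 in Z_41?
31^(-1) ≡ 4 (mod 41). Verification: 31 × 4 = 124 ≡ 1 (mod 41)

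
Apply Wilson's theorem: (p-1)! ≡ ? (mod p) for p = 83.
By Wilson's theorem, (82)! ≡ -1 ≡ 82 (mod 83)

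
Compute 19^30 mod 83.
Using repeated squaring. 30 = 16 + 8 + 4 + 2 (binary 11110). Repeated squaring mod 83: 19^1 ≡ 19; 19^2 ≡ 19² = 361 ≡ 29; 19^4 ≡ 29² = 841 ≡ 11; 19^8 ≡ 11² = 121 ≡ 38; 19^16 ≡ 38² = 1444 ≡ 33. Multiply: 19^30 = 19^16 × 19^8 × 19^4 × 19^2 ≡ 33 × 38 × 11 × 29 (mod 83): 33 × 38 = 1254 ≡ 9; 9 × 11 = 99 ≡ 16; 16 × 29 = 464 ≡ 49. So 19^30 ≡ 49 (mod 83).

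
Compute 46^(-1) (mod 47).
46^(-1) ≡ 46 (mod 47). Verification: 46 × 46 = 2116 ≡ 1 (mod 47)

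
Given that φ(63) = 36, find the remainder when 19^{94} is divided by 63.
By Euler: 19^{36} ≡ 1 (mod 63) since gcd(19, 63) = 1. 94 = 2×36 + 22. So 19^{94} ≡ 19^{22} ≡ 37 (mod 63)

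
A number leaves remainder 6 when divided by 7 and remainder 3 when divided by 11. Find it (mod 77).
M = 7 × 11 = 77. M₁ = 11, y₁ ≡ 2 (mod 7). M₂ = 7, y₂ ≡ 8 (mod 11). z = 6×11×2 + 3×7×8 ≡ 69 (mod 77)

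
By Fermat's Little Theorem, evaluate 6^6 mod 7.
By Fermat's Little Theorem, 6^{6} ≡ 1 (mod 7) since 7 is prime and gcd(6, 7) = 1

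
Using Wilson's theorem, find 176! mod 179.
(178)! = (176)! × (177) × (178) ≡ -1 (mod 179). So (176)! ≡ -1 × [(178)(177)]^(-1) ≡ 89 (mod 179)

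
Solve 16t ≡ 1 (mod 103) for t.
58

Using Extended Euclidean Algorithm:
gcd(16, 103) = 1
Bezout coefficients: 16 × -45 + 103 × 7 = 1
So 16 × -45 ≡ 1 (mod 103)
The inverse is -45 mod 103 = 58
Verification: 16 × 58 = 928 = 9 × 103 + 1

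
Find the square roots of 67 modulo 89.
The square roots of 67 mod 89 are 45 and 44. Verify: 45² = 2025 ≡ 67 (mod 89)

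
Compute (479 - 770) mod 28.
17

(479 - 770) = -291
-291 mod 28 = 17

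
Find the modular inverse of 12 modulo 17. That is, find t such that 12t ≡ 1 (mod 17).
10

Using Extended Euclidean Algorithm:
gcd(12, 17) = 1
Bezout coefficients: 12 × -7 + 17 × 5 = 1
So 12 × -7 ≡ 1 (mod 17)
The inverse is -7 mod 17 = 10
Verification: 12 × 10 = 120 = 7 × 17 + 1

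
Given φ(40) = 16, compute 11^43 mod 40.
By Euler: 11^{16} ≡ 1 (mod 40) since gcd(11, 40) = 1. 43 = 2×16 + 11. So 11^{43} ≡ 11^{11} ≡ 11 (mod 40)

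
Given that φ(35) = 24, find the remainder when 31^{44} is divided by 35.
By Euler: 31^{24} ≡ 1 (mod 35) since gcd(31, 35) = 1. 44 = 1×24 + 20. So 31^{44} ≡ 31^{20} ≡ 16 (mod 35)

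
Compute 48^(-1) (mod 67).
7

Using Extended Euclidean Algorithm:
gcd(48, 67) = 1
Bezout coefficients: 48 × 7 + 67 × -5 = 1
So 48 × 7 ≡ 1 (mod 67)
The inverse is 7 mod 67 = 7
Verification: 48 × 7 = 336 = 5 × 67 + 1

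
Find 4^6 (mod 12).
6 = 4 + 2 (binary 110). Repeated squaring mod 12: 4^1 ≡ 4; 4^2 ≡ 4² = 16 ≡ 4; 4^4 ≡ 4² = 16 ≡ 4. Multiply: 4^6 = 4^4 × 4^2 ≡ 4 × 4 (mod 12): 4 × 4 = 16 ≡ 4. So 4^6 ≡ 4 (mod 12).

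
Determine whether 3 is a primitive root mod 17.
p - 1 = 16 has prime divisors 2. Check 3^(16/q) mod 17 for each: 3^(16/2) = 3^8 ≡ 16 (mod 17). None of these is 1, so 3 has order 16 = φ(17), so it is a primitive root mod 17.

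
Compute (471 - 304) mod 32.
7

(471 - 304) = 167
167 mod 32 = 7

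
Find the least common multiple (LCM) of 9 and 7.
63

First find GCD(9, 7) using the Euclidean algorithm:
9 = 1 × 7 + 2
7 = 3 × 2 + 1
2 = 2 × 1 + 0
GCD(9, 7) = 1

LCM formula: LCM(a, b) = (a × b) / GCD(a, b)
LCM(9, 7) = (9 × 7) / 1
LCM(9, 7) = 63 / 1
LCM(9, 7) = 63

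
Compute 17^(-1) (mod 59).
17^(-1) ≡ 7 (mod 59). Verification: 17 × 7 = 119 ≡ 1 (mod 59)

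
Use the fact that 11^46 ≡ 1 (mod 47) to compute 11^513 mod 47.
By Fermat: 11^{46} ≡ 1 (mod 47). 513 ≡ 7 (mod 46). So 11^{513} ≡ 11^{7} ≡ 31 (mod 47)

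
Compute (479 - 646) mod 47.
21

(479 - 646) = -167
-167 mod 47 = 21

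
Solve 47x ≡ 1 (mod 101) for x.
43

Using Extended Euclidean Algorithm:
gcd(47, 101) = 1
Bezout coefficients: 47 × 43 + 101 × -20 = 1
So 47 × 43 ≡ 1 (mod 101)
The inverse is 43 mod 101 = 43
Verification: 47 × 43 = 2021 = 20 × 101 + 1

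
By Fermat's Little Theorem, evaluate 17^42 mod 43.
By Fermat's Little Theorem, 17^{42} ≡ 1 (mod 43) since 43 is prime and gcd(17, 43) = 1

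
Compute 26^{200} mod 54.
28

Using successive squaring:
Binary expansion of 200: 11001000
Powers of 26 mod 54 (each is the square of the previous):
  26^1 ≡ 26 (mod 54)
  26^2 ≡ 26² = 676 ≡ 28 (mod 54)
  26^4 ≡ 28² = 784 ≡ 28 (mod 54)
  26^8 ≡ 28² = 784 ≡ 28 (mod 54)
  26^16 ≡ 28² = 784 ≡ 28 (mod 54)
  26^32 ≡ 28² = 784 ≡ 28 (mod 54)
  26^64 ≡ 28² = 784 ≡ 28 (mod 54)
  26^128 ≡ 28² = 784 ≡ 28 (mod 54)
200 = 128 + 64 + 8, so 26^200 = 26^128 × 26^64 × 26^8 ≡ 28 × 28 × 28 (mod 54)
Multiplying step by step:
  28 × 28 = 784 ≡ 28 (mod 54)
  28 × 28 = 784 ≡ 28 (mod 54)
Result: 26^200 ≡ 28 (mod 54)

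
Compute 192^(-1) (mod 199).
192^(-1) ≡ 142 (mod 199). Verification: 192 × 142 = 27264 ≡ 1 (mod 199)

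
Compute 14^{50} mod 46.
26

Using successive squaring:
Binary expansion of 50: 110010
Powers of 14 mod 46 (each is the square of the previous):
  14^1 ≡ 14 (mod 46)
  14^2 ≡ 14² = 196 ≡ 12 (mod 46)
  14^4 ≡ 12² = 144 ≡ 6 (mod 46)
  14^8 ≡ 6² = 36 ≡ 36 (mod 46)
  14^16 ≡ 36² = 1296 ≡ 8 (mod 46)
  14^32 ≡ 8² = 64 ≡ 18 (mod 46)
50 = 32 + 16 + 2, so 14^50 = 14^32 × 14^16 × 14^2 ≡ 18 × 8 × 12 (mod 46)
Multiplying step by step:
  18 × 8 = 144 ≡ 6 (mod 46)
  6 × 12 = 72 ≡ 26 (mod 46)
Result: 14^50 ≡ 26 (mod 46)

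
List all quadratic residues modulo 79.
QRs mod 79: {1, 2, 4, 5, 8, 9, 10, 11, 13, 16, 18, 19, 20, 21, 22, 23, 25, 26, 31, 32, 36, 38, 40, 42, 44, 45, 46, 49, 50, 51, 52, 55, 62, 64, 65, 67, 72, 73, 76}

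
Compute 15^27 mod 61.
Using repeated squaring. 27 = 16 + 8 + 2 + 1 (binary 11011). Repeated squaring mod 61: 15^1 ≡ 15; 15^2 ≡ 15² = 225 ≡ 42; 15^4 ≡ 42² = 1764 ≡ 56; 15^8 ≡ 56² = 3136 ≡ 25; 15^16 ≡ 25² = 625 ≡ 15. Multiply: 15^27 = 15^16 × 15^8 × 15^2 × 15^1 ≡ 15 × 25 × 42 × 15 (mod 61): 15 × 25 = 375 ≡ 9; 9 × 42 = 378 ≡ 12; 12 × 15 = 180 ≡ 58. So 15^27 ≡ 58 (mod 61).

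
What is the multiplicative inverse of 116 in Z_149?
116^(-1) ≡ 9 (mod 149). Verification: 116 × 9 = 1044 ≡ 1 (mod 149)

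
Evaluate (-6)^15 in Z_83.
Using repeated squaring. (-6) ≡ 77 (mod 83). 15 = 8 + 4 + 2 + 1 (binary 1111). Repeated squaring mod 83: 77^1 ≡ 77; 77^2 ≡ 77² = 5929 ≡ 36; 77^4 ≡ 36² = 1296 ≡ 51; 77^8 ≡ 51² = 2601 ≡ 28. Multiply: (-6)^15 ≡ 77^8 × 77^4 × 77^2 × 77^1 ≡ 28 × 51 × 36 × 77 (mod 83): 28 × 51 = 1428 ≡ 17; 17 × 36 = 612 ≡ 31; 31 × 77 = 2387 ≡ 63. So (-6)^15 ≡ 63 (mod 83).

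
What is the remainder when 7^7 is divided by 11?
7 = 4 + 2 + 1 (binary 111). Repeated squaring mod 11: 7^1 ≡ 7; 7^2 ≡ 7² = 49 ≡ 5; 7^4 ≡ 5² = 25 ≡ 3. Multiply: 7^7 = 7^4 × 7^2 × 7^1 ≡ 3 × 5 × 7 (mod 11): 3 × 5 = 15 ≡ 4; 4 × 7 = 28 ≡ 6. So 7^7 ≡ 6 (mod 11).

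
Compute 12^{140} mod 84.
60

Using successive squaring:
Binary expansion of 140: 10001100
Powers of 12 mod 84 (each is the square of the previous):
  12^1 ≡ 12 (mod 84)
  12^2 ≡ 12² = 144 ≡ 60 (mod 84)
  12^4 ≡ 60² = 3600 ≡ 72 (mod 84)
  12^8 ≡ 72² = 5184 ≡ 60 (mod 84)
  12^16 ≡ 60² = 3600 ≡ 72 (mod 84)
  12^32 ≡ 72² = 5184 ≡ 60 (mod 84)
  12^64 ≡ 60² = 3600 ≡ 72 (mod 84)
  12^128 ≡ 72² = 5184 ≡ 60 (mod 84)
140 = 128 + 8 + 4, so 12^140 = 12^128 × 12^8 × 12^4 ≡ 60 × 60 × 72 (mod 84)
Multiplying step by step:
  60 × 60 = 3600 ≡ 72 (mod 84)
  72 × 72 = 5184 ≡ 60 (mod 84)
Result: 12^140 ≡ 60 (mod 84)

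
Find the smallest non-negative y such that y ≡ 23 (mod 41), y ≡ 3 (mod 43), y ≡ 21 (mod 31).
18063

Using the Chinese Remainder Theorem:
M = product of moduli = 54653
For equation 1: M_1 = 1333, 1333 ≡ 21 (mod 41), inverse of 1333 mod 41 is 2 (check: 21 × 2 = 42 ≡ 1 (mod 41))
For equation 2: M_2 = 1271, 1271 ≡ 24 (mod 43), inverse of 1271 mod 43 is 9 (check: 24 × 9 = 216 ≡ 1 (mod 43))
For equation 3: M_3 = 1763, 1763 ≡ 27 (mod 31), inverse of 1763 mod 31 is 23 (check: 27 × 23 = 621 ≡ 1 (mod 31))
Combine: y ≡ Σ r_i×M_i×(M_i⁻¹ mod m_i) = 23×1333×2 + 3×1271×9 + 21×1763×23 = 61318 + 34317 + 851529 = 947164
947164 mod 54653 = 18063
y ≡ 18063 (mod 54653)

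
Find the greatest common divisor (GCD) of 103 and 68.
1

Using the Euclidean algorithm:
103 = 1 × 68 + 35
68 = 1 × 35 + 33
35 = 1 × 33 + 2
33 = 16 × 2 + 1
2 = 2 × 1 + 0

GCD(103, 68) = 1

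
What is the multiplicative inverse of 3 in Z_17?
3^(-1) ≡ 6 (mod 17). Verification: 3 × 6 = 18 ≡ 1 (mod 17)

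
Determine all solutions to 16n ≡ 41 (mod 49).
24

Since gcd(16, 49) = 1 divides 41, a solution exists.
Multiply both sides by the inverse of 16 mod 49:
  16^(-1) mod 49 = 46
  x ≡ 46 × 41 ≡ 1886 ≡ 24 (mod 49)
Verification: 16 × 24 = 384 = 7 × 49 + 41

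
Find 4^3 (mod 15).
3 = 2 + 1 (binary 11). Repeated squaring mod 15: 4^1 ≡ 4; 4^2 ≡ 4² = 16 ≡ 1. Multiply: 4^3 = 4^2 × 4^1 ≡ 1 × 4 (mod 15): 1 × 4 = 4 ≡ 4. So 4^3 ≡ 4 (mod 15).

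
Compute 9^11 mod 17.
Using repeated squaring. 11 = 8 + 2 + 1 (binary 1011). Repeated squaring mod 17: 9^1 ≡ 9; 9^2 ≡ 9² = 81 ≡ 13; 9^4 ≡ 13² = 169 ≡ 16; 9^8 ≡ 16² = 256 ≡ 1. Multiply: 9^11 = 9^8 × 9^2 × 9^1 ≡ 1 × 13 × 9 (mod 17): 1 × 13 = 13 ≡ 13; 13 × 9 = 117 ≡ 15. So 9^11 ≡ 15 (mod 17).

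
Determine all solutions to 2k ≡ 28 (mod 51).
14

Since gcd(2, 51) = 1 divides 28, a solution exists.
Multiply both sides by the inverse of 2 mod 51:
  2^(-1) mod 51 = 26
  x ≡ 26 × 28 ≡ 728 ≡ 14 (mod 51)
Verification: 2 × 14 = 28 = 0 × 51 + 28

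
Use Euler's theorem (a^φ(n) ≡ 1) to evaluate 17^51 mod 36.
By Euler: 17^{12} ≡ 1 (mod 36) since gcd(17, 36) = 1. 51 = 4×12 + 3. So 17^{51} ≡ 17^{3} ≡ 17 (mod 36)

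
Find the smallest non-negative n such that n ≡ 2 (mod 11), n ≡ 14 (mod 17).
167

Using the Chinese Remainder Theorem:
M = product of moduli = 187
For equation 1: M_1 = 17, 17 ≡ 6 (mod 11), inverse of 17 mod 11 is 2 (check: 6 × 2 = 12 ≡ 1 (mod 11))
For equation 2: M_2 = 11, 11 ≡ 11 (mod 17), inverse of 11 mod 17 is 14 (check: 11 × 14 = 154 ≡ 1 (mod 17))
Combine: n ≡ Σ r_i×M_i×(M_i⁻¹ mod m_i) = 2×17×2 + 14×11×14 = 68 + 2156 = 2224
2224 mod 187 = 167
n ≡ 167 (mod 187)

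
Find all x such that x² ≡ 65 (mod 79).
The square roots of 65 mod 79 are 67 and 12. Verify: 67² = 4489 ≡ 65 (mod 79)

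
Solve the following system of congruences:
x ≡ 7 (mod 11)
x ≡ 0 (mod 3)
18

Using the Chinese Remainder Theorem:
M = product of moduli = 33
For equation 1: M_1 = 3, 3 ≡ 3 (mod 11), inverse of 3 mod 11 is 4 (check: 3 × 4 = 12 ≡ 1 (mod 11))
For equation 2: M_2 = 11, 11 ≡ 2 (mod 3), inverse of 11 mod 3 is 2 (check: 2 × 2 = 4 ≡ 1 (mod 3))
Combine: x ≡ Σ r_i×M_i×(M_i⁻¹ mod m_i) = 7×3×4 + 0×11×2 = 84 + 0 = 84
84 mod 33 = 18
x ≡ 18 (mod 33)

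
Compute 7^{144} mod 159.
46

Using successive squaring:
Binary expansion of 144: 10010000
Powers of 7 mod 159 (each is the square of the previous):
  7^1 ≡ 7 (mod 159)
  7^2 ≡ 7² = 49 ≡ 49 (mod 159)
  7^4 ≡ 49² = 2401 ≡ 16 (mod 159)
  7^8 ≡ 16² = 256 ≡ 97 (mod 159)
  7^16 ≡ 97² = 9409 ≡ 28 (mod 159)
  7^32 ≡ 28² = 784 ≡ 148 (mod 159)
  7^64 ≡ 148² = 21904 ≡ 121 (mod 159)
  7^128 ≡ 121² = 14641 ≡ 13 (mod 159)
144 = 128 + 16, so 7^144 = 7^128 × 7^16 ≡ 13 × 28 (mod 159)
Multiplying step by step:
  13 × 28 = 364 ≡ 46 (mod 159)
Result: 7^144 ≡ 46 (mod 159)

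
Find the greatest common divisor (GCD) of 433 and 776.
1

Using the Euclidean algorithm:
433 = 0 × 776 + 433
776 = 1 × 433 + 343
433 = 1 × 343 + 90
343 = 3 × 90 + 73
90 = 1 × 73 + 17
73 = 4 × 17 + 5
17 = 3 × 5 + 2
5 = 2 × 2 + 1
2 = 2 × 1 + 0

GCD(433, 776) = 1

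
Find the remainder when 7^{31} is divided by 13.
By Fermat: 7^{12} ≡ 1 (mod 13). 31 = 2×12 + 7. So 7^{31} ≡ 7^{7} ≡ 6 (mod 13)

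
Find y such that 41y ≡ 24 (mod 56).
32

Since gcd(41, 56) = 1 divides 24, a solution exists.
Multiply both sides by the inverse of 41 mod 56:
  41^(-1) mod 56 = 41
  x ≡ 41 × 24 ≡ 984 ≡ 32 (mod 56)
Verification: 41 × 32 = 1312 = 23 × 56 + 24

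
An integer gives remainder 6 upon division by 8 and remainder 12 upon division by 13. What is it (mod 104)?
M = 8 × 13 = 104. M₁ = 13, y₁ ≡ 5 (mod 8). M₂ = 8, y₂ ≡ 5 (mod 13). m = 6×13×5 + 12×8×5 ≡ 38 (mod 104). The smallest positive such number is 38.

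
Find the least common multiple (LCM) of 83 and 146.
12118

First find GCD(83, 146) using the Euclidean algorithm:
83 = 0 × 146 + 83
146 = 1 × 83 + 63
83 = 1 × 63 + 20
63 = 3 × 20 + 3
20 = 6 × 3 + 2
3 = 1 × 2 + 1
2 = 2 × 1 + 0
GCD(83, 146) = 1

LCM formula: LCM(a, b) = (a × b) / GCD(a, b)
LCM(83, 146) = (83 × 146) / 1
LCM(83, 146) = 12118 / 1
LCM(83, 146) = 12118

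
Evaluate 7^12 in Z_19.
Using repeated squaring. 12 = 8 + 4 (binary 1100). Repeated squaring mod 19: 7^1 ≡ 7; 7^2 ≡ 7² = 49 ≡ 11; 7^4 ≡ 11² = 121 ≡ 7; 7^8 ≡ 7² = 49 ≡ 11. Multiply: 7^12 = 7^8 × 7^4 ≡ 11 × 7 (mod 19): 11 × 7 = 77 ≡ 1. So 7^12 ≡ 1 (mod 19).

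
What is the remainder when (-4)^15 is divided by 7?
Using Fermat: (-4)^{6} ≡ 1 (mod 7). 15 ≡ 3 (mod 6). So (-4)^{15} ≡ (-4)^{3} ≡ 6 (mod 7)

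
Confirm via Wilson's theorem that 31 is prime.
(30)! mod 31 = 30. Since this equals -1 (mod 31), Wilson confirms 31 is prime.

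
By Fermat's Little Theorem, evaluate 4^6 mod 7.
By Fermat's Little Theorem, 4^{6} ≡ 1 (mod 7) since 7 is prime and gcd(4, 7) = 1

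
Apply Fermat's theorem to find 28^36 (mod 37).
By Fermat's Little Theorem, 28^{36} ≡ 1 (mod 37) since 37 is prime and gcd(28, 37) = 1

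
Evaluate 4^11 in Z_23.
Using repeated squaring. 11 = 8 + 2 + 1 (binary 1011). Repeated squaring mod 23: 4^1 ≡ 4; 4^2 ≡ 4² = 16 ≡ 16; 4^4 ≡ 16² = 256 ≡ 3; 4^8 ≡ 3² = 9 ≡ 9. Multiply: 4^11 = 4^8 × 4^2 × 4^1 ≡ 9 × 16 × 4 (mod 23): 9 × 16 = 144 ≡ 6; 6 × 4 = 24 ≡ 1. So 4^11 ≡ 1 (mod 23).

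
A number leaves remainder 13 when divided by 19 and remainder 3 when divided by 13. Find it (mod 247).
M = 19 × 13 = 247. M₁ = 13, y₁ ≡ 3 (mod 19). M₂ = 19, y₂ ≡ 11 (mod 13). x = 13×13×3 + 3×19×11 ≡ 146 (mod 247)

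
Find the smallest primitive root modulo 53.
p - 1 = 52 has prime divisors 2, 13. h is a primitive root mod 53 iff h^(52/q) ≢ 1 (mod 53) for each such q.
h = 2: 2^26 ≡ 52, 2^4 ≡ 16 (mod 53); none is 1, so 2 has order 52 and is a primitive root.
The smallest primitive root mod 53 is g = 2.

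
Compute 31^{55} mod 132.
67

Using successive squaring:
Binary expansion of 55: 110111
Powers of 31 mod 132 (each is the square of the previous):
  31^1 ≡ 31 (mod 132)
  31^2 ≡ 31² = 961 ≡ 37 (mod 132)
  31^4 ≡ 37² = 1369 ≡ 49 (mod 132)
  31^8 ≡ 49² = 2401 ≡ 25 (mod 132)
  31^16 ≡ 25² = 625 ≡ 97 (mod 132)
  31^32 ≡ 97² = 9409 ≡ 37 (mod 132)
55 = 32 + 16 + 4 + 2 + 1, so 31^55 = 31^32 × 31^16 × 31^4 × 31^2 × 31^1 ≡ 37 × 97 × 49 × 37 × 31 (mod 132)
Multiplying step by step:
  37 × 97 = 3589 ≡ 25 (mod 132)
  25 × 49 = 1225 ≡ 37 (mod 132)
  37 × 37 = 1369 ≡ 49 (mod 132)
  49 × 31 = 1519 ≡ 67 (mod 132)
Result: 31^55 ≡ 67 (mod 132)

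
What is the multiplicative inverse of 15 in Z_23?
15^(-1) ≡ 20 (mod 23). Verification: 15 × 20 = 300 ≡ 1 (mod 23)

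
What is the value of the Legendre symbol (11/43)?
(11/43) = 11^{21} mod 43 = 1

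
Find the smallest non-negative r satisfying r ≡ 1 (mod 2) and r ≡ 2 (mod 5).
M = 2 × 5 = 10. M₁ = 5, y₁ ≡ 1 (mod 2). M₂ = 2, y₂ ≡ 3 (mod 5). r = 1×5×1 + 2×2×3 ≡ 7 (mod 10)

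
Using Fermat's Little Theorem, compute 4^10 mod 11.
By Fermat's Little Theorem, 4^{10} ≡ 1 (mod 11) since 11 is prime and gcd(4, 11) = 1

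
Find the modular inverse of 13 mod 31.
13^(-1) ≡ 12 (mod 31). Verification: 13 × 12 = 156 ≡ 1 (mod 31)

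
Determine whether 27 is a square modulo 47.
By Euler's criterion: 27^{23} ≡ 1 (mod 47). Since this equals 1, 27 is a QR.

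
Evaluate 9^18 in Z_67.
Using repeated squaring. 18 = 16 + 2 (binary 10010). Repeated squaring mod 67: 9^1 ≡ 9; 9^2 ≡ 9² = 81 ≡ 14; 9^4 ≡ 14² = 196 ≡ 62; 9^8 ≡ 62² = 3844 ≡ 25; 9^16 ≡ 25² = 625 ≡ 22. Multiply: 9^18 = 9^16 × 9^2 ≡ 22 × 14 (mod 67): 22 × 14 = 308 ≡ 40. So 9^18 ≡ 40 (mod 67).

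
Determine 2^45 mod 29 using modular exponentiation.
Using Fermat: 2^{28} ≡ 1 (mod 29). 45 ≡ 17 (mod 28). So 2^{45} ≡ 2^{17} ≡ 21 (mod 29)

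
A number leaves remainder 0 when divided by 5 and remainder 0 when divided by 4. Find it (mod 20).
M = 5 × 4 = 20. M₁ = 4, y₁ ≡ 4 (mod 5). M₂ = 5, y₂ ≡ 1 (mod 4). m = 0×4×4 + 0×5×1 ≡ 0 (mod 20)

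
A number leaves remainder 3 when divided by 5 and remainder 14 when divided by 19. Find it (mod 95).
M = 5 × 19 = 95. M₁ = 19, y₁ ≡ 4 (mod 5). M₂ = 5, y₂ ≡ 4 (mod 19). r = 3×19×4 + 14×5×4 ≡ 33 (mod 95)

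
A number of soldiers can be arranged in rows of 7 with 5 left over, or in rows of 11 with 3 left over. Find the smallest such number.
M = 7 × 11 = 77. M₁ = 11, y₁ ≡ 2 (mod 7). M₂ = 7, y₂ ≡ 8 (mod 11). x = 5×11×2 + 3×7×8 ≡ 47 (mod 77). The smallest positive such number is 47.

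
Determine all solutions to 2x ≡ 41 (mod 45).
43

Since gcd(2, 45) = 1 divides 41, a solution exists.
Multiply both sides by the inverse of 2 mod 45:
  2^(-1) mod 45 = 23
  x ≡ 23 × 41 ≡ 943 ≡ 43 (mod 45)
Verification: 2 × 43 = 86 = 1 × 45 + 41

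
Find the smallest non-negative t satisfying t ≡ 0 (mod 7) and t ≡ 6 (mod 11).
M = 7 × 11 = 77. M₁ = 11, y₁ ≡ 2 (mod 7). M₂ = 7, y₂ ≡ 8 (mod 11). t = 0×11×2 + 6×7×8 ≡ 28 (mod 77)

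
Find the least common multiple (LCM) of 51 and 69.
1173

First find GCD(51, 69) using the Euclidean algorithm:
51 = 0 × 69 + 51
69 = 1 × 51 + 18
51 = 2 × 18 + 15
18 = 1 × 15 + 3
15 = 5 × 3 + 0
GCD(51, 69) = 3

LCM formula: LCM(a, b) = (a × b) / GCD(a, b)
LCM(51, 69) = (51 × 69) / 3
LCM(51, 69) = 3519 / 3
LCM(51, 69) = 1173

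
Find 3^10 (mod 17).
10 = 8 + 2 (binary 1010). Repeated squaring mod 17: 3^1 ≡ 3; 3^2 ≡ 3² = 9 ≡ 9; 3^4 ≡ 9² = 81 ≡ 13; 3^8 ≡ 13² = 169 ≡ 16. Multiply: 3^10 = 3^8 × 3^2 ≡ 16 × 9 (mod 17): 16 × 9 = 144 ≡ 8. So 3^10 ≡ 8 (mod 17).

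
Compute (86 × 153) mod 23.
2

(86 × 153) = 13158
13158 mod 23 = 2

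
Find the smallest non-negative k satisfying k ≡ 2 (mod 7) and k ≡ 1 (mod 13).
M = 7 × 13 = 91. M₁ = 13, y₁ ≡ 6 (mod 7). M₂ = 7, y₂ ≡ 2 (mod 13). k = 2×13×6 + 1×7×2 ≡ 79 (mod 91)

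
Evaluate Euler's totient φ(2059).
1960

Prime factorization: 2059 = 29 × 71
Using the formula φ(n) = n × Π(1 - 1/p) for each prime factor p:
φ(2059) = 2059 × (1 - 1/29) × (1 - 1/71)
φ(2059) = 1960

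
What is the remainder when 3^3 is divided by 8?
3 = 2 + 1 (binary 11). Repeated squaring mod 8: 3^1 ≡ 3; 3^2 ≡ 3² = 9 ≡ 1. Multiply: 3^3 = 3^2 × 3^1 ≡ 1 × 3 (mod 8): 1 × 3 = 3 ≡ 3. So 3^3 ≡ 3 (mod 8).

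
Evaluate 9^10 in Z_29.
10 = 8 + 2 (binary 1010). Repeated squaring mod 29: 9^1 ≡ 9; 9^2 ≡ 9² = 81 ≡ 23; 9^4 ≡ 23² = 529 ≡ 7; 9^8 ≡ 7² = 49 ≡ 20. Multiply: 9^10 = 9^8 × 9^2 ≡ 20 × 23 (mod 29): 20 × 23 = 460 ≡ 25. So 9^10 ≡ 25 (mod 29).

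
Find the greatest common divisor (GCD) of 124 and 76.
4

Using the Euclidean algorithm:
124 = 1 × 76 + 48
76 = 1 × 48 + 28
48 = 1 × 28 + 20
28 = 1 × 20 + 8
20 = 2 × 8 + 4
8 = 2 × 4 + 0

GCD(124, 76) = 4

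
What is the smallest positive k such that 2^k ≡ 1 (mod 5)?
Powers of 2 mod 5: 2^1≡2, 2^2≡4, 2^3≡3, 2^4≡1. Order = 4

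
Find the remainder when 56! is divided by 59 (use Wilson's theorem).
(58)! = (56)! × (57) × (58) ≡ -1 (mod 59). So (56)! ≡ -1 × [(58)(57)]^(-1) ≡ 29 (mod 59)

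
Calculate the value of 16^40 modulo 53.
Using repeated squaring. 40 = 32 + 8 (binary 101000). Repeated squaring mod 53: 16^1 ≡ 16; 16^2 ≡ 16² = 256 ≡ 44; 16^4 ≡ 44² = 1936 ≡ 28; 16^8 ≡ 28² = 784 ≡ 42; 16^16 ≡ 42² = 1764 ≡ 15; 16^32 ≡ 15² = 225 ≡ 13. Multiply: 16^40 = 16^32 × 16^8 ≡ 13 × 42 (mod 53): 13 × 42 = 546 ≡ 16. So 16^40 ≡ 16 (mod 53).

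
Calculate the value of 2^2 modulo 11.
2 = 2 (binary 10). Repeated squaring mod 11: 2^1 ≡ 2; 2^2 ≡ 2² = 4 ≡ 4. So 2^2 ≡ 4 (mod 11).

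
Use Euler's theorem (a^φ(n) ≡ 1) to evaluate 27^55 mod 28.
By Euler: 27^{12} ≡ 1 (mod 28) since gcd(27, 28) = 1. 55 = 4×12 + 7. So 27^{55} ≡ 27^{7} ≡ 27 (mod 28)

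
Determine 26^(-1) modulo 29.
26^(-1) ≡ 19 (mod 29). Verification: 26 × 19 = 494 ≡ 1 (mod 29)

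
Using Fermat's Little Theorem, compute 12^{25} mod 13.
12

By Fermat's Little Theorem, a^(p-1) ≡ 1 (mod p) for prime p and gcd(a, p) = 1
Here p = 13, so 12^12 ≡ 1 (mod 13)
We can reduce the exponent: 25 mod 12 = 1
So 12^25 ≡ 12^1 (mod 13)
Computing: 12^1 mod 13 = 12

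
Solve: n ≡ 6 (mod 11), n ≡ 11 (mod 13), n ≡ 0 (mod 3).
M = 11 × 13 × 3 = 429. M₁ = 39, y₁ ≡ 2 (mod 11). M₂ = 33, y₂ ≡ 2 (mod 13). M₃ = 143, y₃ ≡ 2 (mod 3). n = 6×39×2 + 11×33×2 + 0×143×2 ≡ 336 (mod 429)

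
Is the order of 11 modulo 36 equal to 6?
Yes, ord_36(11) = 6.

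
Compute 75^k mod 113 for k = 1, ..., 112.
g^1, g^2, ..., g^{112} mod 113: {75, 88, 46, 60, 93, 82, 48, 97, 43, 61, 55, 57, 94, 44, 23, 30, 103, 41, 24, 105, 78, 87, 84, 85, 47, 22, 68, 15, 108, 77, 12, 109, 39, 100, 42, 99, 80, 11, 34, 64, 54, 95, 6, 111, 76, 50, 21, 106, 40, 62, 17, 32, 27, 104, 3, 112, 38, 25, 67, 53, 20, 31, 65, 16, 70, 52, 58, 56, 19, 69, 90, 83, 10, 72, 89, 8, 35, 26, 29, 28, 66, 91, 45, 98, 5, 36, 101, 4, 74, 13, 71, 14, 33, 102, 79, 49, 59, 18, 107, 2, 37, 63, 92, 7, 73, 51, 96, 81, 86, 9, 110, 1}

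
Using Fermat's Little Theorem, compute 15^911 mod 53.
By Fermat: 15^{52} ≡ 1 (mod 53). 911 ≡ 27 (mod 52). So 15^{911} ≡ 15^{27} ≡ 15 (mod 53)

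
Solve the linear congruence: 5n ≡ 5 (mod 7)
1

Since gcd(5, 7) = 1 divides 5, a solution exists.
Multiply both sides by the inverse of 5 mod 7:
  5^(-1) mod 7 = 3
  x ≡ 3 × 5 ≡ 15 ≡ 1 (mod 7)
Verification: 5 × 1 = 5 = 0 × 7 + 5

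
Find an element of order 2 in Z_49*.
48 has order 2 mod 49 since 48^{2} ≡ 1 (mod 49) and no smaller power works.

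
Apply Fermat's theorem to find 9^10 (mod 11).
By Fermat's Little Theorem, 9^{10} ≡ 1 (mod 11) since 11 is prime and gcd(9, 11) = 1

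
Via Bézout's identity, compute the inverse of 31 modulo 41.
Extended GCD: 31(4) + 41(-3) = 1. So 31^(-1) ≡ 4 ≡ 4 (mod 41). Verify: 31 × 4 = 124 ≡ 1 (mod 41)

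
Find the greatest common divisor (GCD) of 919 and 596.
1

Using the Euclidean algorithm:
919 = 1 × 596 + 323
596 = 1 × 323 + 273
323 = 1 × 273 + 50
273 = 5 × 50 + 23
50 = 2 × 23 + 4
23 = 5 × 4 + 3
4 = 1 × 3 + 1
3 = 3 × 1 + 0

GCD(919, 596) = 1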